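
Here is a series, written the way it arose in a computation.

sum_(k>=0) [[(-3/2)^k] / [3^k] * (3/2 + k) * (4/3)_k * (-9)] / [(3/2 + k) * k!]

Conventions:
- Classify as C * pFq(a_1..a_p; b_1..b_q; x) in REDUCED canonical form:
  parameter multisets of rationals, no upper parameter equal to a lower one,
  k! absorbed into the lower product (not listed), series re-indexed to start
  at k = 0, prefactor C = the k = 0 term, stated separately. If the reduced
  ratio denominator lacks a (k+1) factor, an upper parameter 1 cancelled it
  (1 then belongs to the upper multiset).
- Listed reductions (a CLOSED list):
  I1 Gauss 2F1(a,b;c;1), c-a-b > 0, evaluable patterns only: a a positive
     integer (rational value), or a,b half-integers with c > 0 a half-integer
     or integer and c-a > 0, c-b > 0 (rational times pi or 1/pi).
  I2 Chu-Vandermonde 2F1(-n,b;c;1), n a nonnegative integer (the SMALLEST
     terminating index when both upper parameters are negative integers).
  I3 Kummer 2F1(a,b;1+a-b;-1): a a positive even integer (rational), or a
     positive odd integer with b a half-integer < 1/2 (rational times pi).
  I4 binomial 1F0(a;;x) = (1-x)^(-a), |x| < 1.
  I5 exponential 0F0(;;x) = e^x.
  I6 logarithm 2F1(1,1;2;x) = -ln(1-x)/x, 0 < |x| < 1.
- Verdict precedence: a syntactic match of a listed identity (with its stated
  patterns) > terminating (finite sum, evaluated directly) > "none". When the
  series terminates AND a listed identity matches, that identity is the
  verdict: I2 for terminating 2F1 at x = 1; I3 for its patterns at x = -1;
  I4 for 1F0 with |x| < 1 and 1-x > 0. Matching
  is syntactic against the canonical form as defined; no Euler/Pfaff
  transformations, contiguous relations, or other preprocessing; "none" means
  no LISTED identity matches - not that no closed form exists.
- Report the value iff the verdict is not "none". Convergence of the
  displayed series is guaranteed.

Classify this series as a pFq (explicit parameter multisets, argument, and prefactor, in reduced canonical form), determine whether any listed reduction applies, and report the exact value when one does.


This is -9 * 1F0(4/3; -; -1/2) in reduced canonical form. Verdict at x = -1/2: the binomial series (I4) matches (the 1F0 binomial series: exponent -4/3, x = -1/2). Sum: (-9) * (3/2)^(-4/3).

Structural cue: x = (-1/2) and the two k-th powers (C = -9, x = -1/2) combine into one argument.
Consecutive-term ratio: r(k) = (-1/2) * (k+4/3) / [(k+1)] - poly over poly, x = (-1/2) from leading terms; C = -9 at k = 0.


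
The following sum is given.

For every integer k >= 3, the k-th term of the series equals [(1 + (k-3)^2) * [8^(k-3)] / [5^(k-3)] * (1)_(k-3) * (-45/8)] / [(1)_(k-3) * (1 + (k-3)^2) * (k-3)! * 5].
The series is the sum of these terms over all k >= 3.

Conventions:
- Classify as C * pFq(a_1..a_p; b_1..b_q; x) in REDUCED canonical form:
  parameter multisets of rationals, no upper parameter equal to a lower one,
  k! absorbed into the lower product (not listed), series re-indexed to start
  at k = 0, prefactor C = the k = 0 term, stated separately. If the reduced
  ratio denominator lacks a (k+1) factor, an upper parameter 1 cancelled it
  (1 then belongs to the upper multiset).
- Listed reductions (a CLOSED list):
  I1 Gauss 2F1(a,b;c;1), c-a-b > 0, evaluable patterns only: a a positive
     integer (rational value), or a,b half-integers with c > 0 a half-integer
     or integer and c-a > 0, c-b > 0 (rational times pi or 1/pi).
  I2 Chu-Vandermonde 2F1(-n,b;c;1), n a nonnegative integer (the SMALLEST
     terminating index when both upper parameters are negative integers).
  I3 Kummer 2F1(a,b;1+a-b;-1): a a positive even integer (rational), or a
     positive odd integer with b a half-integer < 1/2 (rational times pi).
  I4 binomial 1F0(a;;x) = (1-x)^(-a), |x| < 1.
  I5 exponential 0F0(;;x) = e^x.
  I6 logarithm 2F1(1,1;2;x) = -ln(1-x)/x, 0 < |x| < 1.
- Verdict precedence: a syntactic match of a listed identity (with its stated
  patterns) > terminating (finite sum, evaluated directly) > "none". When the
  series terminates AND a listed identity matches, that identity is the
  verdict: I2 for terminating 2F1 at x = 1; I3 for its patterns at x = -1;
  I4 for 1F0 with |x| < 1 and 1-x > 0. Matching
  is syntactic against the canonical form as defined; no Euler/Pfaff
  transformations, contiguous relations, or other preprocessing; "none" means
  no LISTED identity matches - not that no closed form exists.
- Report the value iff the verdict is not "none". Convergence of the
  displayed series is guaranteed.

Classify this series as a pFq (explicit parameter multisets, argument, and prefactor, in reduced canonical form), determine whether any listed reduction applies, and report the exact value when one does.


With C = -9/8: the canonical form is 0F0(-; -; 8/5). Verdict: this is the exponential series (I5) (the 0F0 exponential series at x = 8/5). Hence: (-9/8) * e^(8/5).

Key step: from the first term -9/8: the two geometric factors (C = -9/8, x = 8/5) combine into one argument.
Consecutive-term ratio: r(k) = (8/5) * 1 / [(k+1)] ; factor over Q: parameters, x = (8/5), and C = -9/8.


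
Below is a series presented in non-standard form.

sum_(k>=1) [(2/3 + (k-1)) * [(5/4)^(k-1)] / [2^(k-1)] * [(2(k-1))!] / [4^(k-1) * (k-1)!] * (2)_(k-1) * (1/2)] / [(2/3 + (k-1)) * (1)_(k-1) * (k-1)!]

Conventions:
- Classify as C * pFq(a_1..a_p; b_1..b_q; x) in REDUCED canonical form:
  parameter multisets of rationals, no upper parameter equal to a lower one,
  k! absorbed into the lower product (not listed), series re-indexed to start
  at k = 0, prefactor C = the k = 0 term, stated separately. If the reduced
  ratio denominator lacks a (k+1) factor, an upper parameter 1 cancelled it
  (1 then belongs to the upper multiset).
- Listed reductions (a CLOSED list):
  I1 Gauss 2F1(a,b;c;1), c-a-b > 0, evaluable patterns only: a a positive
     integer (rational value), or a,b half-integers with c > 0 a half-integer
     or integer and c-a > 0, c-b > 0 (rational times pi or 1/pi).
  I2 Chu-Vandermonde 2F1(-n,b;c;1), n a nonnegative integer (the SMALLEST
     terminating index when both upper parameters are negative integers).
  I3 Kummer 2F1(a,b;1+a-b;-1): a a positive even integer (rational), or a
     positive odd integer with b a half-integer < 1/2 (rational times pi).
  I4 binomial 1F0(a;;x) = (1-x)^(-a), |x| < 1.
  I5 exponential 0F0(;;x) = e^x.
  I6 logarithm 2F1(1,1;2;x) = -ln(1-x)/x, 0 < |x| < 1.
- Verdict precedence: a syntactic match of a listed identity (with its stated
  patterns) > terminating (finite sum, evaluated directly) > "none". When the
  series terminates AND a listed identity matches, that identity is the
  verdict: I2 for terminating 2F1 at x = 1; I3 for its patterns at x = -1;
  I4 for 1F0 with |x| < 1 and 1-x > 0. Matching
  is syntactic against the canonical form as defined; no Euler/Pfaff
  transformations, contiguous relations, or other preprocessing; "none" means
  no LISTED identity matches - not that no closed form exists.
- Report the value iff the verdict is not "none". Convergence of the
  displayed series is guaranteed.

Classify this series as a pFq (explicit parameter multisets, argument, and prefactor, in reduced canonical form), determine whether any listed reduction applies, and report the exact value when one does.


Canonical form: C = 1/2 times 2F1 with upper {1/2, 2}, lower {1}, x = 5/8. Verdict: none (x = 5/8): each listed identity misses the multisets {1/2, 2} ; {1}.

Key step: from the first term 1/2: the two k-th powers (prefactor 1/2) combine into one argument.
Term ratio: r(k) = (5/8) * (k+1/2) (k+2) / [(k+1) (k+1)] - rational; roots negated = parameters, x = (5/8), C = 1/2.


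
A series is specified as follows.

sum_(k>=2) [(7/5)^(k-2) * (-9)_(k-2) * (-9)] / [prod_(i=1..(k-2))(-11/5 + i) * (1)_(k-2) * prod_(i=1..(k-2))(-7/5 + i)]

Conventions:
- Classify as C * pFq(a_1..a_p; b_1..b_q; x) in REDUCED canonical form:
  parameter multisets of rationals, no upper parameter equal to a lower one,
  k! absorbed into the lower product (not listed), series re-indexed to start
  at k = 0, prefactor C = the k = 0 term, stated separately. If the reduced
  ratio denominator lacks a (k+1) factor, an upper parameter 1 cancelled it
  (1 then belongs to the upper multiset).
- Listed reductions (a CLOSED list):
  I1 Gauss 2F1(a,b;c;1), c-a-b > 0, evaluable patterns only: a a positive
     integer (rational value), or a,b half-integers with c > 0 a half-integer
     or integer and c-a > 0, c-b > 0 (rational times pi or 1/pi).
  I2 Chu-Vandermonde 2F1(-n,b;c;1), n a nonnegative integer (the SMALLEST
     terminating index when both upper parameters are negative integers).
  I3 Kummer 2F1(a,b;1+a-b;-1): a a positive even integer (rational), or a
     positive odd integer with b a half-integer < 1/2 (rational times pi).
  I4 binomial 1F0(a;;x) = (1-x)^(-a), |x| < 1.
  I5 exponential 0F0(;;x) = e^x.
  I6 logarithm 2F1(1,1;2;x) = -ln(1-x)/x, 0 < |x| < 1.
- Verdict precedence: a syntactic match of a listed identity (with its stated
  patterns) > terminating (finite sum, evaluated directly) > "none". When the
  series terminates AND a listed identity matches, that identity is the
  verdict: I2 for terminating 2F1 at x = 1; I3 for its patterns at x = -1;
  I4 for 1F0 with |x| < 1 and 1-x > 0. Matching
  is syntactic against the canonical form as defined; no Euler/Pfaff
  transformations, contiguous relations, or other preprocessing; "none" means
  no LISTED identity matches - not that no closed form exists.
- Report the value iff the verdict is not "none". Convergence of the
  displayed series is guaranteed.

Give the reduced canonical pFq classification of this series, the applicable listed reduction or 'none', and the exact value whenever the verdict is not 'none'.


With C = -9: the canonical form is 1F2(-9; -6/5, -2/5; 7/5). Verdict: terminating - no listed pattern fits, but -9 in the upper list cuts the series at k = 9; direct evaluation. Exact value: -165584674356972877847/27965684489453568.

First insight: from the first term -9: the lower running product (C = -9, x = 7/5) is a rising factorial.
Consecutive-term ratio: r(k) = (7/5) * (k-9) / [(k-6/5) (k-2/5) (k+1)] ; factor over Q: parameters, x = (7/5), and C = -9.


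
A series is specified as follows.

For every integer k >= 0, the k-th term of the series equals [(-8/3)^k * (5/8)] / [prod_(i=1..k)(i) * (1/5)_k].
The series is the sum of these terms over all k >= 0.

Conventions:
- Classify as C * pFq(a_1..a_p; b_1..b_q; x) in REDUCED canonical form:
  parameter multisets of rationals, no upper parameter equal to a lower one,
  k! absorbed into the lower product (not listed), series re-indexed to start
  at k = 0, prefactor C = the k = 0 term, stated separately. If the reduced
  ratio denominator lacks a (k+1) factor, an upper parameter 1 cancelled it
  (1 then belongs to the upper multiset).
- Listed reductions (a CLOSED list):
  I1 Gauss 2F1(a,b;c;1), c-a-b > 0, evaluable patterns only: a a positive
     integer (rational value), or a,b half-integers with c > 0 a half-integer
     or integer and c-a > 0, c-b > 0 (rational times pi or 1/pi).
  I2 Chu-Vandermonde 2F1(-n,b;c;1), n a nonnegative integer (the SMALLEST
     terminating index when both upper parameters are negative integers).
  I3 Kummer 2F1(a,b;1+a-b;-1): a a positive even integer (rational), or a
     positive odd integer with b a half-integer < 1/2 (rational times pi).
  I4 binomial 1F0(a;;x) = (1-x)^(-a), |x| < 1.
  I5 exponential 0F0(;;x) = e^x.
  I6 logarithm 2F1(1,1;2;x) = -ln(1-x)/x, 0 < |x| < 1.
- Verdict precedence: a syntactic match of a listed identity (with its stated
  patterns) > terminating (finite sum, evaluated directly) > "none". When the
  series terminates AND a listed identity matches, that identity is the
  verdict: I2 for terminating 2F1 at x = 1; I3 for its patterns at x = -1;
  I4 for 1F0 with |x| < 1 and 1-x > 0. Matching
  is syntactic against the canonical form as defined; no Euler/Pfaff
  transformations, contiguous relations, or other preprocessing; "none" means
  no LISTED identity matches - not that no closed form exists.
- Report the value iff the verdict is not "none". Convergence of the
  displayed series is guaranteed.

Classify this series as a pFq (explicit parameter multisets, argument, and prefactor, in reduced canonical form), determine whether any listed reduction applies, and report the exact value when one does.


First insight: with t_0 = 5/8, the product of the first k integers (C = 5/8, x = -8/3) is k!.
Term ratio: r(k) = (-8/3) * 1 / [(k+1/5) (k+1)] - rational in k, leading ratio (-8/3); with t_0 = 5/8, classification follows.

At argument -8/3: a 0F1 with upper {-}, lower {1/5}, scaled by C = 5/8. Verdict: none. Every listed pattern misses the 0F1 form at -8/3, upper {-}.


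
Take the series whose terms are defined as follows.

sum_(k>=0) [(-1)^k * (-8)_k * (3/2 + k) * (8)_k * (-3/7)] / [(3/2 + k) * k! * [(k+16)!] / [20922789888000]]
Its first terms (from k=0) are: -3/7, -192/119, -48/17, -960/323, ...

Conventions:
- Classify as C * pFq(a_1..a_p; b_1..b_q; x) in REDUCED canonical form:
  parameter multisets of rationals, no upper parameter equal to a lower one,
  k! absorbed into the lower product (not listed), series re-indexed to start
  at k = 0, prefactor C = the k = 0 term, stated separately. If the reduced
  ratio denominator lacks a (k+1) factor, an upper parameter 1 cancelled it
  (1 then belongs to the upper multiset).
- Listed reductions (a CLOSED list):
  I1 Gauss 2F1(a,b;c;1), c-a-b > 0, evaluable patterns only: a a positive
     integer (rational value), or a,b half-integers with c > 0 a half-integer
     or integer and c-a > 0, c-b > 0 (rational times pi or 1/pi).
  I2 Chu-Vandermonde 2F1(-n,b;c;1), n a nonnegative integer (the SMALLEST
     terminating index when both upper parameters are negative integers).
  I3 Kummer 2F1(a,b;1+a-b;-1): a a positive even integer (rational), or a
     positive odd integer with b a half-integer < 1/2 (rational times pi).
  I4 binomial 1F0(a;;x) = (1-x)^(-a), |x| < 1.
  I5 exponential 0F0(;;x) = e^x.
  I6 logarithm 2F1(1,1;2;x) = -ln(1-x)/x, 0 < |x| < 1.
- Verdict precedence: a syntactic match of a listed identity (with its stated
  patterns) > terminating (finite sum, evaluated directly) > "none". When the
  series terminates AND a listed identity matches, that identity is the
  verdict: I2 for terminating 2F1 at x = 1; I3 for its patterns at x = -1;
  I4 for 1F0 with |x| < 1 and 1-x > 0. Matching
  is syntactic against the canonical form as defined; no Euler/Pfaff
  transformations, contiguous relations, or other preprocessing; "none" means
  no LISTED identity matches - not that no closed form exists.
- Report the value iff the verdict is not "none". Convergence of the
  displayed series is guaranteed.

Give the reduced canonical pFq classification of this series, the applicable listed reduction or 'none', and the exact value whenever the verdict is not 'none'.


First insight: t_0 = -3/7 here, and the factor k + 3/2 cancels (top and bottom), leaving prefactor -3/7.
Adjacent-term ratio: r(k) = (-1) * (k-8) (k+8) / [(k+17) (k+1)] ; factor over Q: parameters, x = (-1), and C = -3/7.

Reduced: x = -1, 2F1, upper = {-8, 8}, lower = {17}, C = -3/7. Verdict: the Kummer evaluation I3 fires (x = -1; c = 17 equals 1+a-b for upper {-8, 8}: listed pattern). Hence: -78/7.


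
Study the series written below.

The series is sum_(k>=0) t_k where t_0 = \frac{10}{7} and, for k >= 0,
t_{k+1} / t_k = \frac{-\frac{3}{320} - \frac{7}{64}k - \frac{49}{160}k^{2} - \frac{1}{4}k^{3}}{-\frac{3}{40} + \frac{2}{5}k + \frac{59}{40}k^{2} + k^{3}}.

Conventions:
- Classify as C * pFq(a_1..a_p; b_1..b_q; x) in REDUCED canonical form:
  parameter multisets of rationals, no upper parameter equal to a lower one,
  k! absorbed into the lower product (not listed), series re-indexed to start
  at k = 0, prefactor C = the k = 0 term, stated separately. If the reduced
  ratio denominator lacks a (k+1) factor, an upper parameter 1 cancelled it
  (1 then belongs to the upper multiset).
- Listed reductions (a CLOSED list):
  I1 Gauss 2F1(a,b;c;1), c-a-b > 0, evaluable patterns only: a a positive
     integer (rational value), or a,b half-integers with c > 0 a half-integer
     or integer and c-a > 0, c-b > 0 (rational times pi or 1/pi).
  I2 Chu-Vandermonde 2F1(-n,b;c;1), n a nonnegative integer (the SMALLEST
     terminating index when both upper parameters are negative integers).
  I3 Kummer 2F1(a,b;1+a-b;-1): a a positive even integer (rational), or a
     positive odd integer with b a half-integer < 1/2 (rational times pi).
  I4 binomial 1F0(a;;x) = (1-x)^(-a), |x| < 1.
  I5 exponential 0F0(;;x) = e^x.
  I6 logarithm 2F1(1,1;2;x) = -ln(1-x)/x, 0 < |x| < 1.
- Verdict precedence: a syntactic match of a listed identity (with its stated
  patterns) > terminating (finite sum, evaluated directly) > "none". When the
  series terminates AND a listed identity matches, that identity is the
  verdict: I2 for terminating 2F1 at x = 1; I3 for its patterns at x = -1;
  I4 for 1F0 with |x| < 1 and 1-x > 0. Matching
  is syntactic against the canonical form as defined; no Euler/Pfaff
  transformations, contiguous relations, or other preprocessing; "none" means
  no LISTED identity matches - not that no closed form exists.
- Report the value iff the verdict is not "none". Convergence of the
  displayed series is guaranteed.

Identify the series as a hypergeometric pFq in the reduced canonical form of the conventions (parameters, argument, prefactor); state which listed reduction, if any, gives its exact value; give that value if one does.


Reduced: x = -\frac{1}{4}, 2F1, upper = {\frac{1}{8}, \frac{1}{2}}, lower = {-\frac{1}{8}}, C = \frac{10}{7}. Verdict: none. Every listed pattern misses the 2F1 form at -\frac{1}{4}, upper {\frac{1}{8}, \frac{1}{2}}.

Key observation: with t_0 = \frac{10}{7}, the parameter 3/5 appears in both the upper and lower lists and cancels.
Step ratio: r(k) = -\frac{1}{4} * (k+\frac{1}{8}) (k+\frac{1}{2}) / [(k-\frac{1}{8}) (k+1)] - rational; roots negated = parameters, x = -\frac{1}{4}, C = \frac{10}{7}.


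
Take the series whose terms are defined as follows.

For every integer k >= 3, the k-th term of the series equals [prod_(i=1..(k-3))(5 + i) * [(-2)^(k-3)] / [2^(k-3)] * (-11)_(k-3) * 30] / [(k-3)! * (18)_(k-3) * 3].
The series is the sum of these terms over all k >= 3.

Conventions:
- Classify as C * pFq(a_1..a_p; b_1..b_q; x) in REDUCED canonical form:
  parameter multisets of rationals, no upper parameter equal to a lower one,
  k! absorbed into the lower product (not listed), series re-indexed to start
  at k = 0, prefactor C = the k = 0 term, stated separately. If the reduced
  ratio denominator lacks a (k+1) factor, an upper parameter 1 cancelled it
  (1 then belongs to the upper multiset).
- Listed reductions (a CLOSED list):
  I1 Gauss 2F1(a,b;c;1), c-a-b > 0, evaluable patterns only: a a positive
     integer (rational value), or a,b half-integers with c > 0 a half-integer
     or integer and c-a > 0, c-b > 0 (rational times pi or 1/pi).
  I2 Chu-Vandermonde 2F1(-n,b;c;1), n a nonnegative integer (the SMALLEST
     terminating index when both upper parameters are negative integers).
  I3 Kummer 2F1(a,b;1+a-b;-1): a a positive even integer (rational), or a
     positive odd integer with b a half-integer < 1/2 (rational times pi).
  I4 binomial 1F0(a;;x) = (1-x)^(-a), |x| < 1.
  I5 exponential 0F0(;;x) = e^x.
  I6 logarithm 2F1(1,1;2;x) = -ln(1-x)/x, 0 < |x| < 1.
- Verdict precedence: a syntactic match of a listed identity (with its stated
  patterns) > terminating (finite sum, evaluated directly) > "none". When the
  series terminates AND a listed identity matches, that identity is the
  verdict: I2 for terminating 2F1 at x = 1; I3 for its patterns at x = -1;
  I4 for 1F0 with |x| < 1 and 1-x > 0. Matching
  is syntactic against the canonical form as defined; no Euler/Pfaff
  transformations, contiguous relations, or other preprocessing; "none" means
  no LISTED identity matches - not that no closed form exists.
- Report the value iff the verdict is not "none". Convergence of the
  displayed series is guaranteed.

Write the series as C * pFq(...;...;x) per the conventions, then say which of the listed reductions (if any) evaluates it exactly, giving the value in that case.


The series (x = -1) is 2F1: upper {-11, 6}, lower {18}, prefactor 10. Verdict: the Kummer evaluation I3 applies (x = -1; c = 18 equals 1+a-b for upper {-11, 6}: listed pattern). Its exact value is 340.

Key observation: x = (-1) and the constant factors (C = 10, x = -1) combine into one prefactor.
Step ratio: r(k) = (-1) * (k-11) (k+6) / [(k+18) (k+1)] ; factor over Q: parameters, x = (-1), and C = 10.


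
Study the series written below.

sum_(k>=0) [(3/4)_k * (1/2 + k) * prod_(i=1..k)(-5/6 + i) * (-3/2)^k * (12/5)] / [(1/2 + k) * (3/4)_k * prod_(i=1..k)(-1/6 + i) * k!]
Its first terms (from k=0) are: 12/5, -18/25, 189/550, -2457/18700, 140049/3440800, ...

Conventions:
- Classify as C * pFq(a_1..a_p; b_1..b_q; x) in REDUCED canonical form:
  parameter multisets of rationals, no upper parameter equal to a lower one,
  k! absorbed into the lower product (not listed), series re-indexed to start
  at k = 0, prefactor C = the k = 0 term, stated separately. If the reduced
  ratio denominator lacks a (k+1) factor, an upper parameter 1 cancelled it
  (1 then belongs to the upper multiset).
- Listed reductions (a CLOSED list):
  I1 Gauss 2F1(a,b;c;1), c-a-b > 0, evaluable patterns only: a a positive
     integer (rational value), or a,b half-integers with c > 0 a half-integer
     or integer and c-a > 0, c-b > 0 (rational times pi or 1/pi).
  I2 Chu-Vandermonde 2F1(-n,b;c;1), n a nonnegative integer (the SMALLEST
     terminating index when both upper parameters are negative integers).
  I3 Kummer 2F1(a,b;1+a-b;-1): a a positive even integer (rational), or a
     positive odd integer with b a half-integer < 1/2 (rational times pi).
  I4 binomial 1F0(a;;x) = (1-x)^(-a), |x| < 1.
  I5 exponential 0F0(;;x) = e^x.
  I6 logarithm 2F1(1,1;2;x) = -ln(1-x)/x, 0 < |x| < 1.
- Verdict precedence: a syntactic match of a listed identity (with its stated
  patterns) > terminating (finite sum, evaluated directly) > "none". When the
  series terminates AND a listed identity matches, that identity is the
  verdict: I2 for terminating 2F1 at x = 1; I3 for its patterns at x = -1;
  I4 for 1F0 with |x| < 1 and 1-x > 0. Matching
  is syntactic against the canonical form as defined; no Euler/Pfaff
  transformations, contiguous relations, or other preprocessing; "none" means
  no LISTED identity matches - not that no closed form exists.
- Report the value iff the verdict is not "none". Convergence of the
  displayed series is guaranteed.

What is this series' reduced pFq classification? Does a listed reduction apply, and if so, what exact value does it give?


The series (x = -3/2) is 1F1: upper {1/6}, lower {5/6}, prefactor 12/5. Verdict: none. Every listed pattern misses the 1F1 form at -3/2, upper {1/6}.

Key step: x = (-3/2) and the factor k + 1/2 cancels (top and bottom), leaving prefactor 12/5.
Consecutive-term ratio: r(k) = (-3/2) * (k+1/6) / [(k+5/6) (k+1)] - rational in k, leading ratio (-3/2); with t_0 = 12/5, classification follows.


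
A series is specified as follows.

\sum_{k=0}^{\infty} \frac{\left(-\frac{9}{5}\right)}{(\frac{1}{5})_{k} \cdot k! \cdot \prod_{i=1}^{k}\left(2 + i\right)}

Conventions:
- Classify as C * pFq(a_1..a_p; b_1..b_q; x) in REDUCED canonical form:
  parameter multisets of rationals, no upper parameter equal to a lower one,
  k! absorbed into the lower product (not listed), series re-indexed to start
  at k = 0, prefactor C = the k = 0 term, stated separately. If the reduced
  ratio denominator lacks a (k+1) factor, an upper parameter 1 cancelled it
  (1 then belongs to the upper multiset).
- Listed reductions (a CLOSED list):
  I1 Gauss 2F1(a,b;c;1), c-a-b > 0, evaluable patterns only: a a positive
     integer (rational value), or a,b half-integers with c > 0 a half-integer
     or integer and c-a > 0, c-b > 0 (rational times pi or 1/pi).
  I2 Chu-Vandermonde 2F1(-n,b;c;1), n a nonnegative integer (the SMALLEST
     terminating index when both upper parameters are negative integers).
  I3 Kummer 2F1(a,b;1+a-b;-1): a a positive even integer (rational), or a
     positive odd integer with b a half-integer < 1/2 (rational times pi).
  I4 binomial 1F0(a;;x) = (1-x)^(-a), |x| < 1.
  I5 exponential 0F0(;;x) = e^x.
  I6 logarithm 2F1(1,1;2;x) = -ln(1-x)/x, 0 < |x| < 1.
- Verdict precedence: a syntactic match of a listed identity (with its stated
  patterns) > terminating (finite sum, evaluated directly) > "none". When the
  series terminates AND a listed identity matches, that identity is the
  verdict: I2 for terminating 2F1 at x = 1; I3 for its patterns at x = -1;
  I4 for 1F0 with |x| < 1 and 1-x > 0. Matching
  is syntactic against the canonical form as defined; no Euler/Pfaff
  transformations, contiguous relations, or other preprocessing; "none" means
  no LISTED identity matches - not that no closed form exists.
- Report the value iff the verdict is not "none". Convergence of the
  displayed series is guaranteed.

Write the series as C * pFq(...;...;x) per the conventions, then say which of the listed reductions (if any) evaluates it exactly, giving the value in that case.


At argument 1: a 0F2 with upper {-}, lower {\frac{1}{5}, 3}, scaled by C = -\frac{9}{5}. Verdict: none here - no I1-I6 shape fits x = 1 with lower {\frac{1}{5}, 3}.

First insight: t_0 being -\frac{9}{5}, the lower running product (C = -9/5, x = 1) is a rising factorial.
Adjacent-term ratio: r(k) = 1 * 1 / [(k+\frac{1}{5}) (k+3) (k+1)] - rational in k, leading ratio 1; with t_0 = -\frac{9}{5}, classification follows.


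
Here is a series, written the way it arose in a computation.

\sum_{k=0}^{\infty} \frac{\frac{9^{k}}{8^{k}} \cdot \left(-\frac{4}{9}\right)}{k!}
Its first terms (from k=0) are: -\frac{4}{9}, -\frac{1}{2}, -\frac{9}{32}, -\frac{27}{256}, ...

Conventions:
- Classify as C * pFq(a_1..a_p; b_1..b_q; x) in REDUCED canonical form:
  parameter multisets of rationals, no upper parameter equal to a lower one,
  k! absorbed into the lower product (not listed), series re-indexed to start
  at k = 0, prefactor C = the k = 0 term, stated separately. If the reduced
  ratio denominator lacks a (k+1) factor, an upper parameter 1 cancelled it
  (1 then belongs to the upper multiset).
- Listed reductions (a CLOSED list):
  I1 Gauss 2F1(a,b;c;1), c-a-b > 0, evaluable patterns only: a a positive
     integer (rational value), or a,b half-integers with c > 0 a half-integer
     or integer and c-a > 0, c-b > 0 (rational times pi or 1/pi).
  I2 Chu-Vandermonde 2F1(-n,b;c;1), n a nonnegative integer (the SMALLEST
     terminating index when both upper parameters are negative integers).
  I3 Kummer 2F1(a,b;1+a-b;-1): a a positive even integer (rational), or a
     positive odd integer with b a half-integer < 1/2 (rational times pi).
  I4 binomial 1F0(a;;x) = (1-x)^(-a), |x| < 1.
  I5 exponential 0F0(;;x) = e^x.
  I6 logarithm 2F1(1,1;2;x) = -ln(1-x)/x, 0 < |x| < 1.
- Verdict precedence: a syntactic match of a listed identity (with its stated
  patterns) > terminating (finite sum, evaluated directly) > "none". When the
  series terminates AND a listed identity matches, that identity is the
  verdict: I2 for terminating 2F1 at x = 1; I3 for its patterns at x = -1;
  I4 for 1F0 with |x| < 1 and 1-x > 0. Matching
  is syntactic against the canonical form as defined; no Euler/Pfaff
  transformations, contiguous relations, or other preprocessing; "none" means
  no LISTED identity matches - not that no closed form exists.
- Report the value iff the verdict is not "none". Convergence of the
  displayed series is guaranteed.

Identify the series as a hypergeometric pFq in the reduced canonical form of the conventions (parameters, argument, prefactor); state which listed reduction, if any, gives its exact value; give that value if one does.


Key step: x = \frac{9}{8} and the two geometric factors (C = -4/9, x = 9/8) combine into one argument.
Term ratio: r(k) = \frac{9}{8} * 1 / [(k+1)] - poly over poly, x = \frac{9}{8} from leading terms; C = -\frac{4}{9} at k = 0.

x = \frac{9}{8} here; the reduced form reads 0F0, upper {-}, lower {-}, C = -\frac{4}{9}. Verdict: the exponential series (I5) matches (the 0F0 exponential series at x = \frac{9}{8}). Exact value: \left(-\frac{4}{9}\right) \cdot e^{\frac{9}{8}}.


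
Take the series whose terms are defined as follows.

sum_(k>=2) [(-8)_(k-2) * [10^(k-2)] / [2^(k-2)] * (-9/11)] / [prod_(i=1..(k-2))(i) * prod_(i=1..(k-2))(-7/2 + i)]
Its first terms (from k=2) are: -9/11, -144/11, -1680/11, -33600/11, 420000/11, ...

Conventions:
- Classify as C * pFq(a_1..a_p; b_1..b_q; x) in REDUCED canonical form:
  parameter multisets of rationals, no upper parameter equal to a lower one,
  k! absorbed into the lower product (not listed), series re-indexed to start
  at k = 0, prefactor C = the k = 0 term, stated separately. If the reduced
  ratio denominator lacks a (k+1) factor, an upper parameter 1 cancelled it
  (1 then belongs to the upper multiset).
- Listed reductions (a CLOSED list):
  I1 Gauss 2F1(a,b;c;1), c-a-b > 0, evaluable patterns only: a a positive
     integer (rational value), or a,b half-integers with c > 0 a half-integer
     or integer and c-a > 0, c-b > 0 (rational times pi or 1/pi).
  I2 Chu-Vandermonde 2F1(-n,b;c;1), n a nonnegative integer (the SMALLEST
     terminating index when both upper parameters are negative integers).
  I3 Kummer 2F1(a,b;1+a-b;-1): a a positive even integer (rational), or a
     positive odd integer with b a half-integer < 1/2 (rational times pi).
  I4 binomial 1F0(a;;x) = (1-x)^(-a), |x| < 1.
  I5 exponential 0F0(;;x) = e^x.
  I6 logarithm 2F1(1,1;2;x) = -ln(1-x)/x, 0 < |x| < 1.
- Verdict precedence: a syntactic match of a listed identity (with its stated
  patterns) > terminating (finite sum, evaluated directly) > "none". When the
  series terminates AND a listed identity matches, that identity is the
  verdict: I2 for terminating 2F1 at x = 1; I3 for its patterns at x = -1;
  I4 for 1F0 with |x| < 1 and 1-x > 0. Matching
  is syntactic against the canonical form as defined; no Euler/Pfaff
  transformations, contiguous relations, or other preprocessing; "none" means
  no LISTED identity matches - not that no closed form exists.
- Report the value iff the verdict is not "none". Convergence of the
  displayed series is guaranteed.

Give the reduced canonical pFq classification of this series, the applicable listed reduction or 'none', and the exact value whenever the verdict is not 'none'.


Prefactor -9/11, argument 5: 1F1 with upper {-8} over lower {-5/2}. Verdict: terminating - the sum ends at index 8 because -8 is a negative integer; exact evaluation follows. Value: -572279/693.

Structural cue: from the first term -9/11: the product of the first k integers (prefactor -9/11) is k!.
Step ratio: r(k) = 5 * (k-8) / [(k-5/2) (k+1)] - poly over poly, x = 5 from leading terms; C = -9/11 at k = 0.


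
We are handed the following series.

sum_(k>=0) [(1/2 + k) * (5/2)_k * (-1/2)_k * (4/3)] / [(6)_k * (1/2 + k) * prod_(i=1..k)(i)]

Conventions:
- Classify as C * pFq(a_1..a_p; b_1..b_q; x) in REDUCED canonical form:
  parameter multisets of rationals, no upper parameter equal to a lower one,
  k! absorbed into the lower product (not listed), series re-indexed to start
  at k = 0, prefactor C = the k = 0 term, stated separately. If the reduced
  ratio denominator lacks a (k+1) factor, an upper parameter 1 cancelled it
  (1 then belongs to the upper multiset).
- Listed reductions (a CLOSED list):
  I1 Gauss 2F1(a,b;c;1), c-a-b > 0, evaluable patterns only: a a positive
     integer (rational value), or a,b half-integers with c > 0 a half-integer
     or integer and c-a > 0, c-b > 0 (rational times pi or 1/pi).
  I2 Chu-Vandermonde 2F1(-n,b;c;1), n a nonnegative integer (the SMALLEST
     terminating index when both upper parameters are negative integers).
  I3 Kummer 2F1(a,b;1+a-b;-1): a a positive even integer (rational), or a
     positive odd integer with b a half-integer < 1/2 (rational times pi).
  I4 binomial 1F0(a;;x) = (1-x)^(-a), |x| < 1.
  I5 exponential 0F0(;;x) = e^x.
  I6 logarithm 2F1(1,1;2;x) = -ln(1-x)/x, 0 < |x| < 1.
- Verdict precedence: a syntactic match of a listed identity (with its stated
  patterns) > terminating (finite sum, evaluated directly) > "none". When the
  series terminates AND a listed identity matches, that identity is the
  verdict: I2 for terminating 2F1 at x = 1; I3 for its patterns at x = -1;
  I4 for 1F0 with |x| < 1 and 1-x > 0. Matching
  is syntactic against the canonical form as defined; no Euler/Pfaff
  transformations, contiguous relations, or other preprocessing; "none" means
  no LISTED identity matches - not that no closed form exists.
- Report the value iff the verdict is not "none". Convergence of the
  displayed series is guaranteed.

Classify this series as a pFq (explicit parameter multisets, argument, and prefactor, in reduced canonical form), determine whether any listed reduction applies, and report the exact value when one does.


Classification (C = 4/3): 2F1 with upper {-1/2, 5/2}, lower {6}, argument x = 1. Verdict at x = 1: the half-integer Gauss pattern (I1) matches (x = 1; upper {-1/2, 5/2} half-integers, c = 6 in the evaluable pattern). Sum: (32768/10395) / pi.

The tell: x = 1 and the product of the first k integers (C = 4/3, x = 1) is k!.
Ratio: r(k) = 1 * (k-1/2) (k+5/2) / [(k+6) (k+1)] - rational in k. x = 1; t_0 = 4/3; negate the roots.


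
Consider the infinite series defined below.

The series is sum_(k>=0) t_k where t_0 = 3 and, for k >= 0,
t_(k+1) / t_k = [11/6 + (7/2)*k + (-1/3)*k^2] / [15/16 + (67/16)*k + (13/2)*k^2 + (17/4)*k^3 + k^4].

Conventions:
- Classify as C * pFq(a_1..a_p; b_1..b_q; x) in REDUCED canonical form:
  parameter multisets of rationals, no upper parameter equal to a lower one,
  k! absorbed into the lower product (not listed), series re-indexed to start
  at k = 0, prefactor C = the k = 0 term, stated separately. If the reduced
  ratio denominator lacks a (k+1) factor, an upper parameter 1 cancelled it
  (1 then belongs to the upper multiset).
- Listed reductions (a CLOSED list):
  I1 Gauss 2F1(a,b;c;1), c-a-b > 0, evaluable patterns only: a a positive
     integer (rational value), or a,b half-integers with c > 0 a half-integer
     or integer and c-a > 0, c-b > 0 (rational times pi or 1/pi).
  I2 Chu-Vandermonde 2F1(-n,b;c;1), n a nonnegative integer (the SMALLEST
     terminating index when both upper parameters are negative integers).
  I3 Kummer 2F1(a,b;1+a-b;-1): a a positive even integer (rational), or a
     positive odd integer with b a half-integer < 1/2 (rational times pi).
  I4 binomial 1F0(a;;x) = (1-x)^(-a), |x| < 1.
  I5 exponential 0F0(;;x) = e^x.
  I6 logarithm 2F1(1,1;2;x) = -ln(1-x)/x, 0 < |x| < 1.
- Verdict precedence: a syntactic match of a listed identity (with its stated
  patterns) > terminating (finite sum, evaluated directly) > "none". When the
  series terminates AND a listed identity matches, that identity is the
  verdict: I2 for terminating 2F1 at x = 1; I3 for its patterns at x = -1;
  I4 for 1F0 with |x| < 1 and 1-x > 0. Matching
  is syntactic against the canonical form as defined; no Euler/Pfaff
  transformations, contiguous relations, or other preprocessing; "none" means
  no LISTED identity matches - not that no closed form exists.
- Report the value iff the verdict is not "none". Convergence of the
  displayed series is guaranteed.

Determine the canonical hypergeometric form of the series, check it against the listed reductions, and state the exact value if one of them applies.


With C = 3: the canonical form is 1F2(-11; 5/4, 3/2; -1/3). Verdict: terminating at k = 11: the factor (-11)_k kills every later term; summing the 12 survivors is exact. Exact value: 68554427621545290095049094543187/6369354608105954837302070765625.

The tell: x = (-1/3) and the ratio is unreduced: k + 1/2 divides both sides (C = 3, x = -1/3).
Term ratio: r(k) = (-1/3) * (k-11) / [(k+5/4) (k+3/2) (k+1)] - rational in k, leading ratio (-1/3); with t_0 = 3, classification follows.


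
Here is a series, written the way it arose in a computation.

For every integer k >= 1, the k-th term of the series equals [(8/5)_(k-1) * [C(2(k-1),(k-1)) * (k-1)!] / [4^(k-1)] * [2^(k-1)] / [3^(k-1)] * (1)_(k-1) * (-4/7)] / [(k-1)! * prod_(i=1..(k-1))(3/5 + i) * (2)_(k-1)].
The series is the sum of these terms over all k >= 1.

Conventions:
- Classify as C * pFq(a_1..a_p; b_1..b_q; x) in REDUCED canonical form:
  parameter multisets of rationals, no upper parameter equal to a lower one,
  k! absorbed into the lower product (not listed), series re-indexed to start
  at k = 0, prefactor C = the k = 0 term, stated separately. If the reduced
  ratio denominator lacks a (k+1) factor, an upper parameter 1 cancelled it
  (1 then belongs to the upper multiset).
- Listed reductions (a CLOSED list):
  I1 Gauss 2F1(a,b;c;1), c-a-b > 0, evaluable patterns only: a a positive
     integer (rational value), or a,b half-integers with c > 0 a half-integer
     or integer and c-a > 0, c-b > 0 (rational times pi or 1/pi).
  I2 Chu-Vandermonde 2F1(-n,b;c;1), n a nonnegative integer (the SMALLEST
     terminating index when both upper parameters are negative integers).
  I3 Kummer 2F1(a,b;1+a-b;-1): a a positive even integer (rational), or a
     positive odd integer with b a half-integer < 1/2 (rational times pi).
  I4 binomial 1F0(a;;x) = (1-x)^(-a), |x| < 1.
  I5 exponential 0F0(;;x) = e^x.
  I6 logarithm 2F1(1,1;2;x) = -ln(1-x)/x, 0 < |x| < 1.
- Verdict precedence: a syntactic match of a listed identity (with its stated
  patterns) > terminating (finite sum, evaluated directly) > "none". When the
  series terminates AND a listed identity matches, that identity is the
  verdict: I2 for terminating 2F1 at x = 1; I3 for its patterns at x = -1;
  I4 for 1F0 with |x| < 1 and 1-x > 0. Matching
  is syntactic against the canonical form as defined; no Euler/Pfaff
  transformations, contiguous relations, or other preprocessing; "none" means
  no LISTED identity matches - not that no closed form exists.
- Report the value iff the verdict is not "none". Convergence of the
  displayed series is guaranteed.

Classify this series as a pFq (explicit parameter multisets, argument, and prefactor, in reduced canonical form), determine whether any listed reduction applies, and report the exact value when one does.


At argument 2/3: a 2F1 with upper {1/2, 1}, lower {2}, scaled by C = -4/7. Verdict: none. A 2F1 with upper {1/2, 1} fits none of I1-I6 at x = 2/3; the sum runs forever.

The tell: x = (2/3) and C(2k,k) (C = -4/7, x = 2/3) equals 4^k (1/2)_k / k!.
Adjacent-term ratio: r(k) = (2/3) * (k+1/2) (k+1) / [(k+2) (k+1)] ; factor over Q: parameters, x = (2/3), and C = -4/7.


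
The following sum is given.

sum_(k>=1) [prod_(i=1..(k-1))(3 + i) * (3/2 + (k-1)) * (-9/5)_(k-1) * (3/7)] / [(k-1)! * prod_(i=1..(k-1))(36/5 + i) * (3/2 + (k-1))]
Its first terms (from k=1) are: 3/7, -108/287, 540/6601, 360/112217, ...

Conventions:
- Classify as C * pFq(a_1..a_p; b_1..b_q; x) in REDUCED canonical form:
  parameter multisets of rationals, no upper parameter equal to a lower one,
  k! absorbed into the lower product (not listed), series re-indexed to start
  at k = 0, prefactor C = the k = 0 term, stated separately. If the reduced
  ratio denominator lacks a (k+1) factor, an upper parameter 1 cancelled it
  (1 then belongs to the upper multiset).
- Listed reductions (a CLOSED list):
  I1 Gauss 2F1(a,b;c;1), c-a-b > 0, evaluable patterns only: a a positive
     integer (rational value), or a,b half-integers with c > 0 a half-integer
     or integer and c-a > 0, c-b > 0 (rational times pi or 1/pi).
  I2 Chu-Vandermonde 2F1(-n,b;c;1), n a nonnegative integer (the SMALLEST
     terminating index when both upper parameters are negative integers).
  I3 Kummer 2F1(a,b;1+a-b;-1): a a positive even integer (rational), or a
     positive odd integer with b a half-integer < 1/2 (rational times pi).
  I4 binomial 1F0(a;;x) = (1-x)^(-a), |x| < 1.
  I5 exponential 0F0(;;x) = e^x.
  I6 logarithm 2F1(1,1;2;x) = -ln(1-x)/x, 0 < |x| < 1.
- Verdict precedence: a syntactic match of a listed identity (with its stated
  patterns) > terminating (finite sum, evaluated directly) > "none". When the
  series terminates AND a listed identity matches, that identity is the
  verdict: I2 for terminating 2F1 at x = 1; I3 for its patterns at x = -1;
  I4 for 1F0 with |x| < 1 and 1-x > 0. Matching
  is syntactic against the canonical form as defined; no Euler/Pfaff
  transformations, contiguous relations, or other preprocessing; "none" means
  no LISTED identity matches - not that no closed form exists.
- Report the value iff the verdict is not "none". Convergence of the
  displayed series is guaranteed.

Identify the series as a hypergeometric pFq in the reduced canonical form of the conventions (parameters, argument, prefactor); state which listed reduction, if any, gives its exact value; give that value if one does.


Key step: from the first term 3/7: the factor k + 3/2 cancels (top and bottom), leaving C = 3/7, x = 1.
Step ratio: r(k) = 1 * (k-9/5) (k+4) / [(k+41/5) (k+1)] - rational in k, leading ratio 1; with t_0 = 3/7, classification follows.

x = 1 here; the reduced form reads 2F1, upper {-9/5, 4}, lower {41/5}, C = 3/7. Verdict (x = 1): the Gauss summation I1 applies (x = 1: the Gamma ratio telescopes since c-a-b = 6 > 0 and a = 4 in Z>0). Value: 1209/8750.
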